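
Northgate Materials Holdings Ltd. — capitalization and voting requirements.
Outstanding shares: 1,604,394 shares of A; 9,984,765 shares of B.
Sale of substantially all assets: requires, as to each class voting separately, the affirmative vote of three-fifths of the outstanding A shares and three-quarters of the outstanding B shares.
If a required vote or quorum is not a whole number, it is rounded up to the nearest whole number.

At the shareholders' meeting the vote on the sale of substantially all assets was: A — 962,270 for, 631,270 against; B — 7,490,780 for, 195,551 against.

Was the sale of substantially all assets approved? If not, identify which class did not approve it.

A: 3/5 of 1604394 = 962636.40, rounded up to 962637; 962,637 required, 962,270 in favor — not approved.
B: 3/4 of 9984765 = 7488573.75, rounded up to 7488574; 7,488,574 required, 7,490,780 in favor — approved.

Not approved — the A shares did not give the required vote.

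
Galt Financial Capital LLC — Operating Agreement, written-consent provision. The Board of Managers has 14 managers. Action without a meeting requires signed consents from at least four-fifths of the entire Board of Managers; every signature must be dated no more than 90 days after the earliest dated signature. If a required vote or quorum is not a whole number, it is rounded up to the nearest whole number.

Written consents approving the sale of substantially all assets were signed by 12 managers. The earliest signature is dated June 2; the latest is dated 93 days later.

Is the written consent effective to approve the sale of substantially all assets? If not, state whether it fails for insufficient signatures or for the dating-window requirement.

Signatures required: at least four-fifths of 14 — 4/5 of 14 = 11.20, rounded up to 12, so 12 needed; 12 signed. Sufficient.
Dating window: the latest signature is 93 days after the earliest; the limit is 90 days. Outside the window.

Not effective — dating-window requirement not satisfied.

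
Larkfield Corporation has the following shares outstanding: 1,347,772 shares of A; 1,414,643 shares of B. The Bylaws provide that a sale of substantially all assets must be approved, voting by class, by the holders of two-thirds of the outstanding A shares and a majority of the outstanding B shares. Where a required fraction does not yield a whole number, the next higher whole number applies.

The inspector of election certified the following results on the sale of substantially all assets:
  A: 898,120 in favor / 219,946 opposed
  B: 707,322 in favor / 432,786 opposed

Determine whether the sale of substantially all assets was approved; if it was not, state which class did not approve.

Not approved — the A shares did not give the required vote.

A: 2/3 of 1347772 = 898514.67, rounded up to 898515; 898,515 required, 898,120 in favor — not approved.
B: a majority of 1414643 is 707322; 707,322 required, 707,322 in favor — approved.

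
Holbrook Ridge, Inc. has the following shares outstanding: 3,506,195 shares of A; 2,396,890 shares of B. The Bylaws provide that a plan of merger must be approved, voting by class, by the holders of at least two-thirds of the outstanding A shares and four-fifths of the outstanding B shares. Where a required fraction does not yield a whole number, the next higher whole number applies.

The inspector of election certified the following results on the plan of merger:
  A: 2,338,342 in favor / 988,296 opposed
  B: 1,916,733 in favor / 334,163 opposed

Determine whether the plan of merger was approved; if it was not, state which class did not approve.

A: 2/3 of 3506195 = 2337463.33, rounded up to 2337464; 2,337,464 required, 2,338,342 in favor — approved.
B: 4/5 of 2396890 = 1917512; 1,917,512 required, 1,916,733 in favor — not approved.

Not approved — the B shares did not give the required vote.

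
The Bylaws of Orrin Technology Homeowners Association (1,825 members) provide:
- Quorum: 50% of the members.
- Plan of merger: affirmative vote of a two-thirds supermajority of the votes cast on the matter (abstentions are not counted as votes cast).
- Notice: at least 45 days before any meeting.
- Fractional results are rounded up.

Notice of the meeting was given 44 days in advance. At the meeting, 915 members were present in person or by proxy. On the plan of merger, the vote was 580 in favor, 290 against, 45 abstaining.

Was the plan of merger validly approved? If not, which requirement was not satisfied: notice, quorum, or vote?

Invalid — notice requirement not satisfied.

Notice: 44 days given; 45 required. Not satisfied.
Quorum: 50% of 1,825 = 912.50, rounded up to 913; 915 present. Satisfied.
Vote: requires two-thirds of the votes cast (915 − 45 abstaining = 870); 2/3 of 870 = 580, so 580 needed; 580 in favor. Satisfied.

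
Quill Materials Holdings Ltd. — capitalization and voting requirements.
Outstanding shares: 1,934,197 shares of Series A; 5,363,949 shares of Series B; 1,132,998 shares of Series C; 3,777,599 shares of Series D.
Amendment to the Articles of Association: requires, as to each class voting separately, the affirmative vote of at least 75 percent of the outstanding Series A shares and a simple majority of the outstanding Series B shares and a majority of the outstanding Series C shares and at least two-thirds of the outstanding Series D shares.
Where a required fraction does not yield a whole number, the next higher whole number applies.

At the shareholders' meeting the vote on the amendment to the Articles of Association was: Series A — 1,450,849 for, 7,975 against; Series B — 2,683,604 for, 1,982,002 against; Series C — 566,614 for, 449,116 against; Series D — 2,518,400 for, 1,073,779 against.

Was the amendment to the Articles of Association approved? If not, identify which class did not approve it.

Approved — every class gave the required vote.

Series A: 3/4 of 1934197 = 1450647.75, rounded up to 1450648; 1,450,648 required, 1,450,849 in favor — approved.
Series B: a majority of 5363949 is 2681975; 2,681,975 required, 2,683,604 in favor — approved.
Series C: a majority of 1132998 is 566500; 566,500 required, 566,614 in favor — approved.
Series D: 2/3 of 3777599 = 2518399.33, rounded up to 2518400; 2,518,400 required, 2,518,400 in favor — approved.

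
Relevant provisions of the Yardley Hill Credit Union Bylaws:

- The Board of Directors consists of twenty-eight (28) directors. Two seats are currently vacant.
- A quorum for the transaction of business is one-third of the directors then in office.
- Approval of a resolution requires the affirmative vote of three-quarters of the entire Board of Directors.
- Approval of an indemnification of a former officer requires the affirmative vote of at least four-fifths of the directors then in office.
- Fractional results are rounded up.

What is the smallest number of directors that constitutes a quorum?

1/3 of 26 = 8.67, rounded up to 9.

9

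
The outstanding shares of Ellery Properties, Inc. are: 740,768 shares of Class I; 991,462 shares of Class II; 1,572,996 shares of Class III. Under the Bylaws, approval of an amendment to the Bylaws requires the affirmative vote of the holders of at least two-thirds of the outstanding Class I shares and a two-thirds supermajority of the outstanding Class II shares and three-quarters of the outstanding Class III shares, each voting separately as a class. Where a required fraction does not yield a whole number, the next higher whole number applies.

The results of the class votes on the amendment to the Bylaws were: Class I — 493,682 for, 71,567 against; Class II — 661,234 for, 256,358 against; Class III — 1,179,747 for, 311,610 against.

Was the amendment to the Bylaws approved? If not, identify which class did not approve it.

Not approved — the Class I shares did not give the required vote.

Class I: 2/3 of 740768 = 493845.33, rounded up to 493846; 493,846 required, 493,682 in favor — not approved.
Class II: 2/3 of 991462 = 660974.67, rounded up to 660975; 660,975 required, 661,234 in favor — approved.
Class III: 3/4 of 1572996 = 1179747; 1,179,747 required, 1,179,747 in favor — approved.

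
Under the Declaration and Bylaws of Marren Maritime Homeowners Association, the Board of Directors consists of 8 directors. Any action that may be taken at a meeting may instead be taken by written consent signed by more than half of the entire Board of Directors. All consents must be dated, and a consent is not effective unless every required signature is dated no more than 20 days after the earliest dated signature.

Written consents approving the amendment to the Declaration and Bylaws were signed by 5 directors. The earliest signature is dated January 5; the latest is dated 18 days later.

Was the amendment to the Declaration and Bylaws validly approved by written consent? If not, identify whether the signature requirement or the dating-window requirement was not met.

Signatures required: more than half of 8 — a majority of 8 is 5, so 5 needed; 5 signed. Sufficient.
Dating window: the latest signature is 18 days after the earliest; the limit is 20 days. Within the window.

Effective — both the signature and dating-window requirements are satisfied.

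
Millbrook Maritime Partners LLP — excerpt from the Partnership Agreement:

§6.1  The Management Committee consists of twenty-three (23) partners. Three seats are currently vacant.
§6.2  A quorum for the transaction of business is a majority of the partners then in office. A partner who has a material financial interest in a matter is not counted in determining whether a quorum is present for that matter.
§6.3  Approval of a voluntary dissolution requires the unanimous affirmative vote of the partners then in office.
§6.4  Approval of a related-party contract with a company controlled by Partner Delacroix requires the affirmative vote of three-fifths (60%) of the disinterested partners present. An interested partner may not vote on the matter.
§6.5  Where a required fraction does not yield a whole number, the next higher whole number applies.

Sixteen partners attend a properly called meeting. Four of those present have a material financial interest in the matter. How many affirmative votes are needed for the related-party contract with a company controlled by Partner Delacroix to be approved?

The related-party contract with a company controlled by Partner Delacroix requires three-fifths of the disinterested partners present (16 − 4 = 12).
3/5 of 12 = 7.20, rounded up to 8.

8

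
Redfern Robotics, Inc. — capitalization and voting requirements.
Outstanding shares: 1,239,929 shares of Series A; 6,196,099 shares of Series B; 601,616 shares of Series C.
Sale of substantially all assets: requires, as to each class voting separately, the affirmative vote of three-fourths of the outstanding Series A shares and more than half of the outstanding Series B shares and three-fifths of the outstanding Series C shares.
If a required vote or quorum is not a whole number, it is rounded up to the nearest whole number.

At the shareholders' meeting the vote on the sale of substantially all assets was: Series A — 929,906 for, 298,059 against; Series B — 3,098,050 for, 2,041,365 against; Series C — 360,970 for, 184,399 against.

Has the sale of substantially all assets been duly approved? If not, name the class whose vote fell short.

Series A: 3/4 of 1239929 = 929946.75, rounded up to 929947; 929,947 required, 929,906 in favor — not approved.
Series B: a majority of 6196099 is 3098050; 3,098,050 required, 3,098,050 in favor — approved.
Series C: 3/5 of 601616 = 360969.60, rounded up to 360970; 360,970 required, 360,970 in favor — approved.

Not approved — the Series A shares did not give the required vote.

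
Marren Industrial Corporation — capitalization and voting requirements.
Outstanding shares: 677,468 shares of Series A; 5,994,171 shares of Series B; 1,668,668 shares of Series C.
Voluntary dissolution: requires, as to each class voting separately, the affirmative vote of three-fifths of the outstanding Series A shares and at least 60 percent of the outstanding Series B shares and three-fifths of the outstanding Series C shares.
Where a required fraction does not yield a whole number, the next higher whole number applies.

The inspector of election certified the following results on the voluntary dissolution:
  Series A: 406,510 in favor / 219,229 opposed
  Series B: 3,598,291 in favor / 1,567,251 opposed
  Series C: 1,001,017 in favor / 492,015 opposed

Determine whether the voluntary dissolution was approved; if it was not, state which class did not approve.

Series A: 3/5 of 677468 = 406480.80, rounded up to 406481; 406,481 required, 406,510 in favor — approved.
Series B: 3/5 of 5994171 = 3596502.60, rounded up to 3596503; 3,596,503 required, 3,598,291 in favor — approved.
Series C: 3/5 of 1668668 = 1001200.80, rounded up to 1001201; 1,001,201 required, 1,001,017 in favor — not approved.

Not approved — the Series C shares did not give the required vote.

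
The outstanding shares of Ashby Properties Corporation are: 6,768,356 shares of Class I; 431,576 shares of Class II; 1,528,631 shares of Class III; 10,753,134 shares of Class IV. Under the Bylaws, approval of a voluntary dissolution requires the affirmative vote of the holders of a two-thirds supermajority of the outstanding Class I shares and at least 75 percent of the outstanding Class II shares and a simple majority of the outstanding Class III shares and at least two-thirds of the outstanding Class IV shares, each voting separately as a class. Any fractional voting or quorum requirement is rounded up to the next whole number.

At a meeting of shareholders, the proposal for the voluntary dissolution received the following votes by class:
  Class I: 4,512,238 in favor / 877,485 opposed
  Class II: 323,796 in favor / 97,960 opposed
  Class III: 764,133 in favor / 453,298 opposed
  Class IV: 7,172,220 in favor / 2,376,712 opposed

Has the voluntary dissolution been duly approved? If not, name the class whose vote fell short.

Class I: 2/3 of 6768356 = 4512237.33, rounded up to 4512238; 4,512,238 required, 4,512,238 in favor — approved.
Class II: 3/4 of 431576 = 323682; 323,682 required, 323,796 in favor — approved.
Class III: a majority of 1528631 is 764316; 764,316 required, 764,133 in favor — not approved.
Class IV: 2/3 of 10753134 = 7168756; 7,168,756 required, 7,172,220 in favor — approved.

Not approved — the Class III shares did not give the required vote.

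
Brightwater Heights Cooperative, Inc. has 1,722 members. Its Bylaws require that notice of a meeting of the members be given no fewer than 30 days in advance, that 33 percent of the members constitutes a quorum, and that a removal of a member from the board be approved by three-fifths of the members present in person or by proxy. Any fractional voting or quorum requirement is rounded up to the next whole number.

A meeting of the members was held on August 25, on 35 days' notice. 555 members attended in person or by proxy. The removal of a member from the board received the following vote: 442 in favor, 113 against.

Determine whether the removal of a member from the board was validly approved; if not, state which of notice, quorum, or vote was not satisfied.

Notice: 35 days given; 30 required. Satisfied.
Quorum: 33% of 1,722 = 568.26, rounded up to 569; 555 present. Not satisfied.
Vote: requires three-fifths of those present (555); 3/5 of 555 = 333, so 333 needed; 442 in favor. Satisfied.

Invalid — quorum requirement not satisfied.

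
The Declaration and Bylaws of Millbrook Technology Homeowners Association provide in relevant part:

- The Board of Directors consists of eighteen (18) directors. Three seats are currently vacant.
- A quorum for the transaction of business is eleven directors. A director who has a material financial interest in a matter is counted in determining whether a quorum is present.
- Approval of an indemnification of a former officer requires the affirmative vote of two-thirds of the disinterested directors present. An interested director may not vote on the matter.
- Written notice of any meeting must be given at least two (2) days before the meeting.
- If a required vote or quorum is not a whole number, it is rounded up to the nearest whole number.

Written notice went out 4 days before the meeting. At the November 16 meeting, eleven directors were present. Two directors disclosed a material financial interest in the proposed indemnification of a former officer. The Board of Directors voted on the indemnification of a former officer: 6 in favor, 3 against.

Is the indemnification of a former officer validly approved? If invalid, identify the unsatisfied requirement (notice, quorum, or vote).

Notice: 4 days given; 2 required (4 ≥ 2). Satisfied.
Quorum: 11 present (interested directors count toward quorum); quorum is 11. Satisfied.
Vote: the indemnification of a former officer requires two-thirds of the disinterested directors present (11 − 2 = 9). 2/3 of 9 = 6, so 6 affirmative votes are needed; 6 voted in favor. Satisfied.

Valid — all requirements satisfied.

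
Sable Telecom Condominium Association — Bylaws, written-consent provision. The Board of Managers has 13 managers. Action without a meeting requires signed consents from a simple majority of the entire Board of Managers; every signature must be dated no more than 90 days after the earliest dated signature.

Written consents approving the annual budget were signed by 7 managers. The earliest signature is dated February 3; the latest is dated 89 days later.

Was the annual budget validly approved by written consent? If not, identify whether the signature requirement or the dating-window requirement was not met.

Effective — both the signature and dating-window requirements are satisfied.

Signatures required: a simple majority of 13 — a majority of 13 is 7, so 7 needed; 7 signed. Sufficient.
Dating window: the latest signature is 89 days after the earliest; the limit is 90 days. Within the window.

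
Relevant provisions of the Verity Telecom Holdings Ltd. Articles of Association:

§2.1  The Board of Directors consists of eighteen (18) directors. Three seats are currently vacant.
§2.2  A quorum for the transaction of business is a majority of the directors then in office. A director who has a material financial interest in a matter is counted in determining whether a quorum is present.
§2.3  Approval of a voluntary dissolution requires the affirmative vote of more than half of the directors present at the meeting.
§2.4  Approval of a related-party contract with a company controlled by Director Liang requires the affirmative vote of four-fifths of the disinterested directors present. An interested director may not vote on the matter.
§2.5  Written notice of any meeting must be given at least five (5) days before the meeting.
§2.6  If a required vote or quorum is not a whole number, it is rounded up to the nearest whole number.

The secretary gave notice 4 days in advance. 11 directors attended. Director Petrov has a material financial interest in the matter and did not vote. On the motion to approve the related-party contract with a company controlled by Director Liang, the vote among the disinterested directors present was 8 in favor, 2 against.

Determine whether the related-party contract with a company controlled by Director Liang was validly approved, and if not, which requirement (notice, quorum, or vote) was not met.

Invalid — notice requirement not satisfied.

Notice: 4 days given; 5 required (4 < 5). Not satisfied.
Quorum: 11 present (interested directors count toward quorum); quorum is 8. Satisfied.
Vote: the related-party contract with a company controlled by Director Liang requires four-fifths of the disinterested directors present (11 − 1 = 10). 4/5 of 10 = 8, so 8 affirmative votes are needed; 8 voted in favor. Satisfied.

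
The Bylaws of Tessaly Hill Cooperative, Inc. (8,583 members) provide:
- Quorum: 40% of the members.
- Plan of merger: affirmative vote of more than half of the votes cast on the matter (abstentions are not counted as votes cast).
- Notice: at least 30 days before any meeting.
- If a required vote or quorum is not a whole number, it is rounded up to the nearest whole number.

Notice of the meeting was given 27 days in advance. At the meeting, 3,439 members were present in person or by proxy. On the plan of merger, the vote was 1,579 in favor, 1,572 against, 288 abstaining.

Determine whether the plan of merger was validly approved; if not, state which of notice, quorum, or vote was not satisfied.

Notice: 27 days given; 30 required. Not satisfied.
Quorum: 40% of 8,583 = 3,433.20, rounded up to 3,434; 3,439 present. Satisfied.
Vote: requires a majority of the votes cast (3,439 − 288 abstaining = 3,151); a majority of 3151 is 1576, so 1,576 needed; 1,579 in favor. Satisfied.

Invalid — notice requirement not satisfied.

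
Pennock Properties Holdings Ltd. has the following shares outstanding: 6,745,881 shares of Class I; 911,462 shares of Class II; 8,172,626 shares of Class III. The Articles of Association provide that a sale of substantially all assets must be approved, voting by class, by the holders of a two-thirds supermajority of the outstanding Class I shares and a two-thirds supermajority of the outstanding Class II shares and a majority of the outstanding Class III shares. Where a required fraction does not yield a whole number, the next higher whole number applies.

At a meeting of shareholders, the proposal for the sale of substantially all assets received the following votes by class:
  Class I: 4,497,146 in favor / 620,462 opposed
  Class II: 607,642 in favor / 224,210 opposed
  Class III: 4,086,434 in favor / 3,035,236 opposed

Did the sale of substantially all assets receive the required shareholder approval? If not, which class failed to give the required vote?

Class I: 2/3 of 6745881 = 4497254; 4,497,254 required, 4,497,146 in favor — not approved.
Class II: 2/3 of 911462 = 607641.33, rounded up to 607642; 607,642 required, 607,642 in favor — approved.
Class III: a majority of 8172626 is 4086314; 4,086,314 required, 4,086,434 in favor — approved.

Not approved — the Class I shares did not give the required vote.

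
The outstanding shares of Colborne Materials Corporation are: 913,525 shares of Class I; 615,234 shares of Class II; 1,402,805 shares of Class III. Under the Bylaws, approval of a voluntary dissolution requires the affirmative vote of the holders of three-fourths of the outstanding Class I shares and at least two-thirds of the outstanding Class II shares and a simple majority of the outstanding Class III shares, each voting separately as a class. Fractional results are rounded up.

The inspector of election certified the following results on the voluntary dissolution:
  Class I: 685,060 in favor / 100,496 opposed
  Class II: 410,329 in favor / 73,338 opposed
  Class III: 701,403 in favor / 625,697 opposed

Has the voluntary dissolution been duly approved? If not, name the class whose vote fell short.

Not approved — the Class I shares did not give the required vote.

Class I: 3/4 of 913525 = 685143.75, rounded up to 685144; 685,144 required, 685,060 in favor — not approved.
Class II: 2/3 of 615234 = 410156; 410,156 required, 410,329 in favor — approved.
Class III: a majority of 1402805 is 701403; 701,403 required, 701,403 in favor — approved.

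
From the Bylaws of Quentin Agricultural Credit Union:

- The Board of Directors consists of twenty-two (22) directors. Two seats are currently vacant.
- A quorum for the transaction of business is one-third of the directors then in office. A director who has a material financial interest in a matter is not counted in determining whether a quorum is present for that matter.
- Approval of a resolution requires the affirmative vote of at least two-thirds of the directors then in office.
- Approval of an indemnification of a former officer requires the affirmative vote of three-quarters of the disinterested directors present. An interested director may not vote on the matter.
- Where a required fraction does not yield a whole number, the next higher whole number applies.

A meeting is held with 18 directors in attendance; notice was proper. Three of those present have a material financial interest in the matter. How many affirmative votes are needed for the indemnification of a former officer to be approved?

The indemnification of a former officer requires three-fourths of the disinterested directors present (18 − 3 = 15).
3/4 of 15 = 11.25, rounded up to 12.

12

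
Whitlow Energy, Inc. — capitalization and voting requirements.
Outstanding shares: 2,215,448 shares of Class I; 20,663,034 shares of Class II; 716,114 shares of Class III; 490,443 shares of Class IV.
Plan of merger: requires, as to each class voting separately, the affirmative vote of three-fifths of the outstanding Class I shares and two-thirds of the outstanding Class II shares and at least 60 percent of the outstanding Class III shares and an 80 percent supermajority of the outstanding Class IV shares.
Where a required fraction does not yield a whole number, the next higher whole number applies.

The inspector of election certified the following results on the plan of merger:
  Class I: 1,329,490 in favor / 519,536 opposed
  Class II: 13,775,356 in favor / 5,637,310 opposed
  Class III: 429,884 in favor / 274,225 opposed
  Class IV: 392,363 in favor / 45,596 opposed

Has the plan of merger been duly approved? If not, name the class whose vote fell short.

Class I: 3/5 of 2215448 = 1329268.80, rounded up to 1329269; 1,329,269 required, 1,329,490 in favor — approved.
Class II: 2/3 of 20663034 = 13775356; 13,775,356 required, 13,775,356 in favor — approved.
Class III: 3/5 of 716114 = 429668.40, rounded up to 429669; 429,669 required, 429,884 in favor — approved.
Class IV: 4/5 of 490443 = 392354.40, rounded up to 392355; 392,355 required, 392,363 in favor — approved.

Approved — every class gave the required vote.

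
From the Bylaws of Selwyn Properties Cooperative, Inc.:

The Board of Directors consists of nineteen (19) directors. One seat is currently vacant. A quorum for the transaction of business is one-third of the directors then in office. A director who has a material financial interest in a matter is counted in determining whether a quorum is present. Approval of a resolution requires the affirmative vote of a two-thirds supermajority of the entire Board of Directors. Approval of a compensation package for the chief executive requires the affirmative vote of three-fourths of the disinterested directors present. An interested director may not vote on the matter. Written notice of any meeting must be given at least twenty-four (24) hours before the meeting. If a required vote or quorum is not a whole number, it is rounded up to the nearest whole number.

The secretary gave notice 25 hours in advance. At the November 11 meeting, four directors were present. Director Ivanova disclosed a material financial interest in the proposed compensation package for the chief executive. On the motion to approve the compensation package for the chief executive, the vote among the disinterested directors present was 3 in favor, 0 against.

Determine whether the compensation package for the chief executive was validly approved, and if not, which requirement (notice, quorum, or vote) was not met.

Invalid — quorum requirement not satisfied.

Notice: 25 hours given; 24 required (25 ≥ 24). Satisfied.
Quorum: 4 present (interested directors count toward quorum); quorum is 6. Not satisfied.
Vote: the compensation package for the chief executive requires three-fourths of the disinterested directors present (4 − 1 = 3). 3/4 of 3 = 2.25, rounded up to 3, so 3 affirmative votes are needed; 3 voted in favor. Satisfied. (Moot — without a quorum no business can be validly transacted.)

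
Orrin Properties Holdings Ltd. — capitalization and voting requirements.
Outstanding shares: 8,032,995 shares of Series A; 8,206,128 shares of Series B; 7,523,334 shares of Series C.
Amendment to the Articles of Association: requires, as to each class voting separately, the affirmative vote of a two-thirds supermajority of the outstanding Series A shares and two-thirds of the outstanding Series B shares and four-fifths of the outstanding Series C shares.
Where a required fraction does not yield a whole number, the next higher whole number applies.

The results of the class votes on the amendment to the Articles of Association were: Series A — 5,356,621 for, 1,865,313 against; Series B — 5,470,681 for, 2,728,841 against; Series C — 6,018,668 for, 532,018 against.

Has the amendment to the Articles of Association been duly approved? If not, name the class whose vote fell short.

Series A: 2/3 of 8032995 = 5355330; 5,355,330 required, 5,356,621 in favor — approved.
Series B: 2/3 of 8206128 = 5470752; 5,470,752 required, 5,470,681 in favor — not approved.
Series C: 4/5 of 7523334 = 6018667.20, rounded up to 6018668; 6,018,668 required, 6,018,668 in favor — approved.

Not approved — the Series B shares did not give the required vote.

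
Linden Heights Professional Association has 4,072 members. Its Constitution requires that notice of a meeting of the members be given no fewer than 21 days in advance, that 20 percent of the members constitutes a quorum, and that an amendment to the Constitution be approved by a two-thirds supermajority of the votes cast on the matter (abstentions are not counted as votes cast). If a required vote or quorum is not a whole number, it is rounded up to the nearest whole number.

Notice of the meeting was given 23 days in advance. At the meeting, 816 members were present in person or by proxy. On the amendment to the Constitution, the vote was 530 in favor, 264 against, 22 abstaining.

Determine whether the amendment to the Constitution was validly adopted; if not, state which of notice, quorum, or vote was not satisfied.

Notice: 23 days given; 21 required. Satisfied.
Quorum: 20% of 4,072 = 814.40, rounded up to 815; 816 present. Satisfied.
Vote: requires two-thirds of the votes cast (816 − 22 abstaining = 794); 2/3 of 794 = 529.33, rounded up to 530, so 530 needed; 530 in favor. Satisfied.

Valid — all requirements satisfied.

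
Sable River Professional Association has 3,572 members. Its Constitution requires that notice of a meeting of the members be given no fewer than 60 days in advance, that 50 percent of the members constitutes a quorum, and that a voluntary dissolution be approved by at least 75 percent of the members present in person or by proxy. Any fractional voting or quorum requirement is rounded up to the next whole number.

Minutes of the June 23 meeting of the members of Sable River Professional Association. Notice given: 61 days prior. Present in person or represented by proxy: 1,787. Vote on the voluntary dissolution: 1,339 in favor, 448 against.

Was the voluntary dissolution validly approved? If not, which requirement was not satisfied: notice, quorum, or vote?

Invalid — vote requirement not satisfied.

Notice: 61 days given; 60 required. Satisfied.
Quorum: 50% of 3,572 = 1,786; 1,787 present. Satisfied.
Vote: requires three-fourths of those present (1,787); 3/4 of 1787 = 1340.25, rounded up to 1341, so 1,341 needed; 1,339 in favor. Not satisfied.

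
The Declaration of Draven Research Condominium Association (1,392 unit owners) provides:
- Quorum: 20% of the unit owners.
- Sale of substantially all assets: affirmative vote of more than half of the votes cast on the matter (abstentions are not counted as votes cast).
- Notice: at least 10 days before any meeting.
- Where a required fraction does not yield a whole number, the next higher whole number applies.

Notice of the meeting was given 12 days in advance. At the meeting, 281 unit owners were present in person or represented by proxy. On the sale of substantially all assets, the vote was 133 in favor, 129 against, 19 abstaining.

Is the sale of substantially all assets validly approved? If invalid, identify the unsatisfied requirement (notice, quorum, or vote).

Valid — all requirements satisfied.

Notice: 12 days given; 10 required. Satisfied.
Quorum: 20% of 1,392 = 278.40, rounded up to 279; 281 present. Satisfied.
Vote: requires a majority of the votes cast (281 − 19 abstaining = 262); a majority of 262 is 132, so 132 needed; 133 in favor. Satisfied.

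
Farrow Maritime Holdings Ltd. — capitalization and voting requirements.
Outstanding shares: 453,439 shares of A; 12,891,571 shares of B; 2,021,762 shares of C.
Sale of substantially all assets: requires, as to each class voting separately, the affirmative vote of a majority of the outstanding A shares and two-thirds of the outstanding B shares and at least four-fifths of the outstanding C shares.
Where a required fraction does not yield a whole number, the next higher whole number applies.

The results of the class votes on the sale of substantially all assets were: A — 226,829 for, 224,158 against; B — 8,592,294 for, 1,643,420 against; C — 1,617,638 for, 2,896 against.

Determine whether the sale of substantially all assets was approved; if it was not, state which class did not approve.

Not approved — the B shares did not give the required vote.

A: a majority of 453439 is 226720; 226,720 required, 226,829 in favor — approved.
B: 2/3 of 12891571 = 8594380.67, rounded up to 8594381; 8,594,381 required, 8,592,294 in favor — not approved.
C: 4/5 of 2021762 = 1617409.60, rounded up to 1617410; 1,617,410 required, 1,617,638 in favor — approved.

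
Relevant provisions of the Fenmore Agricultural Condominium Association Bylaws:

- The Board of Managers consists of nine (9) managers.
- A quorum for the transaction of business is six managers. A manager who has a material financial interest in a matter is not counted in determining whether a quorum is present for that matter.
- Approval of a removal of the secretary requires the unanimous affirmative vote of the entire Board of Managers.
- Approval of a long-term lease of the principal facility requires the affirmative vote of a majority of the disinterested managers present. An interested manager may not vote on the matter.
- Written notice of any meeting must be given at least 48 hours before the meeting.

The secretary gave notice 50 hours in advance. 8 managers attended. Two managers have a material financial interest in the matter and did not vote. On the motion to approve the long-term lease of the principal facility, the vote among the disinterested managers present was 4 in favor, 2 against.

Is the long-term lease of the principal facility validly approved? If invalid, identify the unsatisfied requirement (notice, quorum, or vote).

Notice: 50 hours given; 48 required (50 ≥ 48). Satisfied.
Quorum: 8 present, but the 2 interested managers do not count, leaving 6. Quorum is 6. Satisfied.
Vote: the long-term lease of the principal facility requires a majority of the disinterested managers present (8 − 2 = 6). A majority of 6 is 4, so 4 affirmative votes are needed; 4 voted in favor. Satisfied.

Valid — all requirements satisfied.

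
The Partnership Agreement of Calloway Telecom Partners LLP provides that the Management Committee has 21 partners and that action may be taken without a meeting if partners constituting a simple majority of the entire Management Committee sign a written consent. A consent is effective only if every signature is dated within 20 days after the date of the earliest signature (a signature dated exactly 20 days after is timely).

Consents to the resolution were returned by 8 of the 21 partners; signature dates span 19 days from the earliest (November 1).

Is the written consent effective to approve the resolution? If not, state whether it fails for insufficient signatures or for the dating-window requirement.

Not effective — insufficient signatures.

Signatures required: a simple majority of 21 — a majority of 21 is 11, so 11 needed; 8 signed. Insufficient.
Dating window: the latest signature is 19 days after the earliest; the limit is 20 days. Within the window.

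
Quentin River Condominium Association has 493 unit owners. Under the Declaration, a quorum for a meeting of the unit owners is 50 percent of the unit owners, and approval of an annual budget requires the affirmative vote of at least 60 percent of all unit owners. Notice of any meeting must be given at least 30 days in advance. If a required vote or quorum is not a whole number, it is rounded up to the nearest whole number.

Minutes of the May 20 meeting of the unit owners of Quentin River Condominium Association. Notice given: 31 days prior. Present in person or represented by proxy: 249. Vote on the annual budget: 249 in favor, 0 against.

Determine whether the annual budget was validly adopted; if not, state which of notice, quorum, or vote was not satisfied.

Invalid — vote requirement not satisfied.

Notice: 31 days given; 30 required. Satisfied.
Quorum: 50% of 493 = 246.50, rounded up to 247; 249 present. Satisfied.
Vote: requires three-fifths of all unit owners (493); 3/5 of 493 = 295.80, rounded up to 296, so 296 needed; 249 in favor. Not satisfied.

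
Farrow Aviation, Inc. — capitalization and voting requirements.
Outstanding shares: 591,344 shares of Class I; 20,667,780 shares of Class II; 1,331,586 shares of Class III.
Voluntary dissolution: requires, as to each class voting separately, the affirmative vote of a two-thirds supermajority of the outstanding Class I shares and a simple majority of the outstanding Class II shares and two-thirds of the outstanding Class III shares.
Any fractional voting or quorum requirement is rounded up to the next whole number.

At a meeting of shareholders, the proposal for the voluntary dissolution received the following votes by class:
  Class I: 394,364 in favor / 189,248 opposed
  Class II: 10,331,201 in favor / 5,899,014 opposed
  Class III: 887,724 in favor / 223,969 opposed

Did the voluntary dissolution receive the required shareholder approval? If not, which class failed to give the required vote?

Class I: 2/3 of 591344 = 394229.33, rounded up to 394230; 394,230 required, 394,364 in favor — approved.
Class II: a majority of 20667780 is 10333891; 10,333,891 required, 10,331,201 in favor — not approved.
Class III: 2/3 of 1331586 = 887724; 887,724 required, 887,724 in favor — approved.

Not approved — the Class II shares did not give the required vote.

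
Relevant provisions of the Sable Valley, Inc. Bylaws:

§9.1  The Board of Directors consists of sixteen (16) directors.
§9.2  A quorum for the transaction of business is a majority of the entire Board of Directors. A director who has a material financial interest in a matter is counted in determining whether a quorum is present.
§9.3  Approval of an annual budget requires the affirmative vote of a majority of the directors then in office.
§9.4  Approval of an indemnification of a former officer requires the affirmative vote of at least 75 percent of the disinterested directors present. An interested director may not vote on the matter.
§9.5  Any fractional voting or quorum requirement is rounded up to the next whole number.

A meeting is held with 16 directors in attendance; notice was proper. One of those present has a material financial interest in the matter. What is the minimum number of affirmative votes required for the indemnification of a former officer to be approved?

The indemnification of a former officer requires three-fourths of the disinterested directors present (16 − 1 = 15).
3/4 of 15 = 11.25, rounded up to 12.

12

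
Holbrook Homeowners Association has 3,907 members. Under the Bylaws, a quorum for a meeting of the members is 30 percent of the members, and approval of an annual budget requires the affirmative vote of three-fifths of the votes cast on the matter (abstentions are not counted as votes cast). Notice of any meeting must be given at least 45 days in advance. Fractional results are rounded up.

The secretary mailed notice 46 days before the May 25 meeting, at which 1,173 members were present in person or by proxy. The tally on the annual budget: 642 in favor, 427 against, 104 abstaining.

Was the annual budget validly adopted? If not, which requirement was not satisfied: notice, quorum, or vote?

Notice: 46 days given; 45 required. Satisfied.
Quorum: 30% of 3,907 = 1,172.10, rounded up to 1,173; 1,173 present. Satisfied.
Vote: requires three-fifths of the votes cast (1,173 − 104 abstaining = 1,069); 3/5 of 1069 = 641.40, rounded up to 642, so 642 needed; 642 in favor. Satisfied.

Valid — all requirements satisfied.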